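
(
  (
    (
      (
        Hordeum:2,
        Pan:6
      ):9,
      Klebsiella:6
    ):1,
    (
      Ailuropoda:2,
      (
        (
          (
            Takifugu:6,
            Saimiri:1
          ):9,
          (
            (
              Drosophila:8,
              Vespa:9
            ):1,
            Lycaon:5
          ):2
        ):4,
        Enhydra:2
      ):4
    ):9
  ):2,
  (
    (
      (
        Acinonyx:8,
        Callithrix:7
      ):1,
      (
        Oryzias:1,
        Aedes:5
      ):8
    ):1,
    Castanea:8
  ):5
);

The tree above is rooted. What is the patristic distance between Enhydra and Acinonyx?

32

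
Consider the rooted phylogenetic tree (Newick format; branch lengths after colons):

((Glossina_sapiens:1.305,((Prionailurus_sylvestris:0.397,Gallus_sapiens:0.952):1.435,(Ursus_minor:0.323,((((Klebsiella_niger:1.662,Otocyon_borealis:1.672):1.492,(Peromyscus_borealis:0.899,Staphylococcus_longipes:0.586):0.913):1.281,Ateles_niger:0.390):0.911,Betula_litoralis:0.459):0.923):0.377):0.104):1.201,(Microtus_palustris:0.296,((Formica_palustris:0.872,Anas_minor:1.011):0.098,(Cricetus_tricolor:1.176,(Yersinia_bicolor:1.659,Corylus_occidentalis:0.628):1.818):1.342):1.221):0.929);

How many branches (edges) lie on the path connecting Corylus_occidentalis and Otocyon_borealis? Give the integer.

13

The MRCA of Corylus_occidentalis and Otocyon_borealis is the root of the tree.
From Corylus_occidentalis up to that node: 5 branches. From Otocyon_borealis up to the same node: 8 branches. Total: 5 + 8 = 13.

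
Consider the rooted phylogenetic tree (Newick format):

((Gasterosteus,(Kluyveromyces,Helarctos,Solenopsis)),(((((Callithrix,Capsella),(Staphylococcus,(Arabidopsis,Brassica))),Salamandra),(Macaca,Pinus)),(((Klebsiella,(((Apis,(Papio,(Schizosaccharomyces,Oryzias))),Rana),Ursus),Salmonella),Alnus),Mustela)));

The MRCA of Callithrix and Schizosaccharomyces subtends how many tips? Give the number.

18

The MRCA of Callithrix and Schizosaccharomyces is the node subtending (((((Callithrix,Capsella),(Staphylococcus,(Arabidopsis,Brassica))),Salamandra),(Macaca,Pinus)),(((Klebsiella,(((Apis,(Papio,(Schizosaccharomyces,Oryzias))),Rana),Ursus),Salmonella),Alnus),Mustela)).
That clade contains 18 terminal taxa: Alnus, Apis, Arabidopsis, Brassica, Callithrix, Capsella, Klebsiella, Macaca, Mustela, Oryzias, Papio, Pinus, Rana, Salamandra, Salmonella, Schizosaccharomyces, Staphylococcus, Ursus.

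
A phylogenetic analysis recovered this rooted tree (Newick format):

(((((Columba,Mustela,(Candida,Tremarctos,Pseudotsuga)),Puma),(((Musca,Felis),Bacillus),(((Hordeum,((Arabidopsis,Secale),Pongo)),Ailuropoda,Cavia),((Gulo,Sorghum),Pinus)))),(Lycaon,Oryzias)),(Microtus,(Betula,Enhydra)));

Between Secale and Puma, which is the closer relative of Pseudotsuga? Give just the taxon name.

The MRCA of Pseudotsuga and Puma subtends ((Columba,Mustela,(Candida,Tremarctos,Pseudotsuga)),Puma) (6 taxa).
The MRCA of Pseudotsuga and Secale subtends (((Columba,Mustela,(Candida,Tremarctos,Pseudotsuga)),Puma),(((Musca,Felis),Bacillus),(((Hordeum,((Arabidopsis,Secale),Pongo)),Ailuropoda,Cavia),((Gulo,Sorghum),Pinus)))) (18 taxa).
The first is nested inside the second, so Pseudotsuga shares a more recent common ancestor with Puma.

Puma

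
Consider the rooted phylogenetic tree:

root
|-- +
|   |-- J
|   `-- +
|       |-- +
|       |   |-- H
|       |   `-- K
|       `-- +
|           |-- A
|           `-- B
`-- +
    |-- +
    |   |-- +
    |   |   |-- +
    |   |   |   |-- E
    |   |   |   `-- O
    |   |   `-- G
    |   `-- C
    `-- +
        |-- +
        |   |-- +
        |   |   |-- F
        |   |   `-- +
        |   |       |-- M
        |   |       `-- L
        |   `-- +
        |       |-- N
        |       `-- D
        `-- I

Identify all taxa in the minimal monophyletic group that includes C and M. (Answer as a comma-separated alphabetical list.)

Tracing C: it sits inside (((E,O),G),C).
Tracing M: it sits inside (M,L).
The smallest clade enclosing both is ((((E,O),G),C),(((F,(M,L)),(N,D)),I)); the answer is its 10 terminal taxa in alphabetical order.

C, D, E, F, G, I, L, M, N, O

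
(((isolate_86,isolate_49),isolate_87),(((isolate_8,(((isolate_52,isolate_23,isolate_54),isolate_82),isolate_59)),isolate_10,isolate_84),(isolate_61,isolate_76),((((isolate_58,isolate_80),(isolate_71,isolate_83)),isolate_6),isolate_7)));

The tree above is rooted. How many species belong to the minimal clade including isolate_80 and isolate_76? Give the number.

16

The MRCA of isolate_80 and isolate_76 is the node subtending (((isolate_8,(((isolate_52,isolate_23,isolate_54),isolate_82),isolate_59)),isolate_10,isolate_84),(isolate_61,isolate_76),((((isolate_58,isolate_80),(isolate_71,isolate_83)),isolate_6),isolate_7)).
That clade contains 16 terminal taxa: isolate_10, isolate_23, isolate_52, isolate_54, isolate_58, isolate_59, isolate_6, isolate_61, isolate_7, isolate_71, isolate_76, isolate_8, isolate_80, isolate_82, isolate_83, isolate_84.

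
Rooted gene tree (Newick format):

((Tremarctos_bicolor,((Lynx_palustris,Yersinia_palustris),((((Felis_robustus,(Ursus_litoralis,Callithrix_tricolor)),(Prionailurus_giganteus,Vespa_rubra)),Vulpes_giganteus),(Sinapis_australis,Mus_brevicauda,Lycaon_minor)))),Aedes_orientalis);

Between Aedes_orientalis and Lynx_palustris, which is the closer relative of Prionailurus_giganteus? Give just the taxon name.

Lynx_palustris

The MRCA of Prionailurus_giganteus and Lynx_palustris subtends ((Lynx_palustris,Yersinia_palustris),((((Felis_robustus,(Ursus_litoralis,Callithrix_tricolor)),(Prionailurus_giganteus,Vespa_rubra)),Vulpes_giganteus),(Sinapis_australis,Mus_brevicauda,Lycaon_minor))) (11 taxa).
The MRCA of Prionailurus_giganteus and Aedes_orientalis is the root, subtending the entire tree (13 taxa).
The first is nested inside the second, so Prionailurus_giganteus shares a more recent common ancestor with Lynx_palustris.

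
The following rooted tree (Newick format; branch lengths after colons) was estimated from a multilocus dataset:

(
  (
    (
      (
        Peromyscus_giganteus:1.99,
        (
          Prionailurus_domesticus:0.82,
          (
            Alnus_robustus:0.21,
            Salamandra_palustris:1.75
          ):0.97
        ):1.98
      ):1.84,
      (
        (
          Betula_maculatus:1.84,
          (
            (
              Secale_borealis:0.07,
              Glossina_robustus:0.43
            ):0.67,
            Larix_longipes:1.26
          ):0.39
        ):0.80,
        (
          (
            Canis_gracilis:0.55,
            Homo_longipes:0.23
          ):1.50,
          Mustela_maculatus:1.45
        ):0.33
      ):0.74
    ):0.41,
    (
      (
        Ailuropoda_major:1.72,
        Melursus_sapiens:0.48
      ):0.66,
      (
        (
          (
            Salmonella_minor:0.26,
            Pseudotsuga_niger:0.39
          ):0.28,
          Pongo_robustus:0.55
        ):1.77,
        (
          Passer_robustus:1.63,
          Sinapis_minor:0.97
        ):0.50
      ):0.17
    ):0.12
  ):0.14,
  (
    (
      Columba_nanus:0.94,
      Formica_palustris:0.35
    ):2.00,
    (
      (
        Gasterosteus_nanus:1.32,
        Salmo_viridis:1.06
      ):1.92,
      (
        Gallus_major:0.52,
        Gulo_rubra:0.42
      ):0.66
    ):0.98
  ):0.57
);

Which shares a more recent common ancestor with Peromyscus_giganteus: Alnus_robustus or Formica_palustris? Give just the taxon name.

The MRCA of Peromyscus_giganteus and Alnus_robustus subtends (Peromyscus_giganteus,(Prionailurus_domesticus,(Alnus_robustus,Salamandra_palustris))) (4 taxa).
The MRCA of Peromyscus_giganteus and Formica_palustris is the root, subtending the entire tree (24 taxa).
The first is nested inside the second, so Peromyscus_giganteus shares a more recent common ancestor with Alnus_robustus.

Alnus_robustus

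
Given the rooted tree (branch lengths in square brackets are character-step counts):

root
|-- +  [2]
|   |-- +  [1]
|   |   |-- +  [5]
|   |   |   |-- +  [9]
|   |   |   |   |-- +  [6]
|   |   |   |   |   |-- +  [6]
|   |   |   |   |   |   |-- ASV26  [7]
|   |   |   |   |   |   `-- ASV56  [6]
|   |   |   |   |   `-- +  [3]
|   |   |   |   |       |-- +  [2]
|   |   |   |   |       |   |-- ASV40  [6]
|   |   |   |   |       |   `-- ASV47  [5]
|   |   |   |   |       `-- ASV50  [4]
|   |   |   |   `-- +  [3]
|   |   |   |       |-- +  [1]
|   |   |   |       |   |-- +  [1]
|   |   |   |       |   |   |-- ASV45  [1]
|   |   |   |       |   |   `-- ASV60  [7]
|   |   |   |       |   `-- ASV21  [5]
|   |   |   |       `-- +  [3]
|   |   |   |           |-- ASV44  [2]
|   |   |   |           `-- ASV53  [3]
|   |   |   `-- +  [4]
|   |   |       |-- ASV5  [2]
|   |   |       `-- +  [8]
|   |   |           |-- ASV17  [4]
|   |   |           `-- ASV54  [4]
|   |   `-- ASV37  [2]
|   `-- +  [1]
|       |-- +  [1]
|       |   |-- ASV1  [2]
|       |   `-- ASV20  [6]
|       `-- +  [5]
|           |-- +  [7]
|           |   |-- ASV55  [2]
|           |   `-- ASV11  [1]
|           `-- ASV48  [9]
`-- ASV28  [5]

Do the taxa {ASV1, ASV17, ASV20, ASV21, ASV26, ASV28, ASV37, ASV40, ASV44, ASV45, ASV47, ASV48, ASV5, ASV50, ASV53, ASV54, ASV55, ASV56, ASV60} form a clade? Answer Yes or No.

No

The MRCA of the listed taxa is the root, so the smallest clade containing them is the whole tree.
That clade also contains ASV11, which is not in the proposed group, so the group is not monophyletic.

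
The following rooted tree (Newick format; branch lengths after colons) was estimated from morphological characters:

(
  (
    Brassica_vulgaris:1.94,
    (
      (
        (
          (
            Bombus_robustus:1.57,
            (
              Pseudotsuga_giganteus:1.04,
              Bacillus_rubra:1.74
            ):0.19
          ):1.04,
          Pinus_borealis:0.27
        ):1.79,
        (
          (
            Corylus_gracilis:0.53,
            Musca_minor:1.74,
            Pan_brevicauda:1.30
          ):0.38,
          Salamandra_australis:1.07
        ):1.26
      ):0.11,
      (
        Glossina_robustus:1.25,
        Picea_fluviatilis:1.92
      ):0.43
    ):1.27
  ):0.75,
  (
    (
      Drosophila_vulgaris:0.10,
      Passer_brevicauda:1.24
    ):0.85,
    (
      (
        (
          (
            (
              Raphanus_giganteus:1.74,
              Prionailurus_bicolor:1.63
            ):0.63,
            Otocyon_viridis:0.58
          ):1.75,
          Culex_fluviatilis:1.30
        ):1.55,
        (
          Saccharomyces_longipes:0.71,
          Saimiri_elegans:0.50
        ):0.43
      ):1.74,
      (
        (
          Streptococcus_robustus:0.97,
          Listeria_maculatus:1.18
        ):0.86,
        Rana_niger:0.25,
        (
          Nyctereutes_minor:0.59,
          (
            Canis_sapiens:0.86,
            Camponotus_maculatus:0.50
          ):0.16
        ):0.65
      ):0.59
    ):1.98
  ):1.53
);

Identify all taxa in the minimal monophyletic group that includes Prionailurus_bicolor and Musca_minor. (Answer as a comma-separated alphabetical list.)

Tracing Prionailurus_bicolor: it sits inside (Raphanus_giganteus,Prionailurus_bicolor).
Tracing Musca_minor: it sits inside (Corylus_gracilis,Musca_minor,Pan_brevicauda).
The smallest clade enclosing both is the whole tree (their MRCA is the root), so the answer is all 25 tips in alphabetical order.

Bacillus_rubra, Bombus_robustus, Brassica_vulgaris, Camponotus_maculatus, Canis_sapiens, Corylus_gracilis, Culex_fluviatilis, Drosophila_vulgaris, Glossina_robustus, Listeria_maculatus, Musca_minor, Nyctereutes_minor, Otocyon_viridis, Pan_brevicauda, Passer_brevicauda, Picea_fluviatilis, Pinus_borealis, Prionailurus_bicolor, Pseudotsuga_giganteus, Rana_niger, Raphanus_giganteus, Saccharomyces_longipes, Saimiri_elegans, Salamandra_australis, Streptococcus_robustus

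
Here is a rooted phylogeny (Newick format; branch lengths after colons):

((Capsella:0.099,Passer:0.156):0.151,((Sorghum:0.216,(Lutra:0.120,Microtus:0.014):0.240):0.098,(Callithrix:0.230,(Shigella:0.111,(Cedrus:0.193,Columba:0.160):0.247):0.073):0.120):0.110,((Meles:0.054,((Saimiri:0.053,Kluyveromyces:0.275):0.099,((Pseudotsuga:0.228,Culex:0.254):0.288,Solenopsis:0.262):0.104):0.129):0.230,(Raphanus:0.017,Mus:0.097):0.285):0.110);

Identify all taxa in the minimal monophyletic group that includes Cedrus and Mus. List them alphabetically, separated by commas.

Callithrix, Capsella, Cedrus, Columba, Culex, Kluyveromyces, Lutra, Meles, Microtus, Mus, Passer, Pseudotsuga, Raphanus, Saimiri, Shigella, Solenopsis, Sorghum

Tracing Cedrus: it sits inside (Cedrus,Columba).
Tracing Mus: it sits inside (Raphanus,Mus).
The smallest clade enclosing both is the whole tree (their MRCA is the root), so the answer is all 17 tips in alphabetical order.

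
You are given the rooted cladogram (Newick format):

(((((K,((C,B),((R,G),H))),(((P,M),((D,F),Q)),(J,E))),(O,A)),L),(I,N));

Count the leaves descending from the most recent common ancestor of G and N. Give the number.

18

The MRCA of G and N is the root, so the clade is the entire tree.
That clade contains 18 terminal taxa: A, B, C, D, E, F, G, H, I, J, K, L, M, N, O, P, Q, R.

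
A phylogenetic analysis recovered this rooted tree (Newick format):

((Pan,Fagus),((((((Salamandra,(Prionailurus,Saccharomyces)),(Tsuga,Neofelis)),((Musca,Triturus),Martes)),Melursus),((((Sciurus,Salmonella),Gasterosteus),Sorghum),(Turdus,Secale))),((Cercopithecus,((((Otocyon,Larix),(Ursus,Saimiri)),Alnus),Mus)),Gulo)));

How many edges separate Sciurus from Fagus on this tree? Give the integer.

The MRCA of Sciurus and Fagus is the root of the tree.
From Sciurus up to that node: 7 branches. From Fagus up to the same node: 2 branches. Total: 7 + 2 = 9.

9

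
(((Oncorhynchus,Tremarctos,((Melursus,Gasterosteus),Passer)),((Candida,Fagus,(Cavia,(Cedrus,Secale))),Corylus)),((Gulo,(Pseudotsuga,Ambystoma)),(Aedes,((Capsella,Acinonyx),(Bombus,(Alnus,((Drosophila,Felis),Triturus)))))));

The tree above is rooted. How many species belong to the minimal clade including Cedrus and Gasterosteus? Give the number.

The MRCA of Cedrus and Gasterosteus is the node subtending ((Oncorhynchus,Tremarctos,((Melursus,Gasterosteus),Passer)),((Candida,Fagus,(Cavia,(Cedrus,Secale))),Corylus)).
That clade contains 11 terminal taxa: Candida, Cavia, Cedrus, Corylus, Fagus, Gasterosteus, Melursus, Oncorhynchus, Passer, Secale, Tremarctos.

11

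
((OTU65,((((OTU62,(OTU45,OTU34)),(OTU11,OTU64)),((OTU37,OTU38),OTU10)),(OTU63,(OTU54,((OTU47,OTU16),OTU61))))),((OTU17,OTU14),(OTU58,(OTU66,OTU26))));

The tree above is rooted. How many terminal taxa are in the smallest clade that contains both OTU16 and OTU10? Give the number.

13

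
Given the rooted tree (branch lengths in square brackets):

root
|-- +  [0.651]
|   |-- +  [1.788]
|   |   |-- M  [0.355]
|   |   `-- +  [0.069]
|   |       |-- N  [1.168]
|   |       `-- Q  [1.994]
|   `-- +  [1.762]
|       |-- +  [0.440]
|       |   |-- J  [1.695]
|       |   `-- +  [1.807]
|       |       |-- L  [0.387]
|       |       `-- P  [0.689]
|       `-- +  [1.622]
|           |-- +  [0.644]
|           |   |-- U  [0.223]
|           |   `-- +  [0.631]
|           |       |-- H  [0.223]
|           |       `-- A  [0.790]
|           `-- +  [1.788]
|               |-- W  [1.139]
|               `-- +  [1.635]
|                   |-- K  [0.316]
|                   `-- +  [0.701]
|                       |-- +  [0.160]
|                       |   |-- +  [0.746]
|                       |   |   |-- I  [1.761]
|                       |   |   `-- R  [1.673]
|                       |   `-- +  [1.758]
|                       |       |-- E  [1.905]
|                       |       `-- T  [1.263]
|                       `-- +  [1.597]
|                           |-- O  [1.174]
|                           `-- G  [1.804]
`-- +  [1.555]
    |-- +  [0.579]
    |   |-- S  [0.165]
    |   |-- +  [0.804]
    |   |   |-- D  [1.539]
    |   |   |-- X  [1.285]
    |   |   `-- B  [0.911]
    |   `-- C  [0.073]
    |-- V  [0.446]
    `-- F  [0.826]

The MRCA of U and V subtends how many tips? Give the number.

The MRCA of U and V is the root, so the clade is the entire tree.
That clade contains 24 terminal taxa: A, B, C, D, E, F, G, H, I, J, K, L, M, N, O, P, Q, R, S, T, U, V, W, X.

24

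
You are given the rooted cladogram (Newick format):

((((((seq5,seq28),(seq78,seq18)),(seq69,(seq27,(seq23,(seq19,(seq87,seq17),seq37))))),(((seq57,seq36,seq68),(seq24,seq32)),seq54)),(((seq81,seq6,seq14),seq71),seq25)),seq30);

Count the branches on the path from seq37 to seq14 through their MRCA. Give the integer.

The MRCA of seq37 and seq14 is the node subtending (((((seq5,seq28),(seq78,seq18)),(seq69,(seq27,(seq23,(seq19,(seq87,seq17),seq37))))),(((seq57,seq36,seq68),(seq24,seq32)),seq54)),(((seq81,seq6,seq14),seq71),seq25)).
From seq37 up to that node: 7 branches. From seq14 up to the same node: 4 branches. Total: 7 + 4 = 11.

11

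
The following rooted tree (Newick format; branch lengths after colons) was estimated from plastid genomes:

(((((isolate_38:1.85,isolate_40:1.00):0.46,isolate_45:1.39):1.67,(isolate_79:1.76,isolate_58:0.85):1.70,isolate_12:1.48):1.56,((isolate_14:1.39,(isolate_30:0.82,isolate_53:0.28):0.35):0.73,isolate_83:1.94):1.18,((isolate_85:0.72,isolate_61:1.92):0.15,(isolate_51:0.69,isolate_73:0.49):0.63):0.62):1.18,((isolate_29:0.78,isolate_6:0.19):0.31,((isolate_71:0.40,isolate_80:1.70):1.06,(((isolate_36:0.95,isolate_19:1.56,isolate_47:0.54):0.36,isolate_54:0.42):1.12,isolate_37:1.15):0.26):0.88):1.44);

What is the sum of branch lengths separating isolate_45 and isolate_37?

The path runs isolate_45 → … → MRCA → … → isolate_37; the MRCA is the root of the tree.
Branch lengths along that path: 1.39 + 1.67 + 1.56 + 1.18 + 1.44 + 0.88 + 0.26 + 1.15 = 9.53.

9.53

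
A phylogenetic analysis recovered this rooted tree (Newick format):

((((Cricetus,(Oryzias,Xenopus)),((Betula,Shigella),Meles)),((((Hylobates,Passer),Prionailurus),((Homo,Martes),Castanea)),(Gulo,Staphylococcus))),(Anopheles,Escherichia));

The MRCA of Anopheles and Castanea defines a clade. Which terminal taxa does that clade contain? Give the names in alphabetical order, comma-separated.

Anopheles, Betula, Castanea, Cricetus, Escherichia, Gulo, Homo, Hylobates, Martes, Meles, Oryzias, Passer, Prionailurus, Shigella, Staphylococcus, Xenopus

Tracing Anopheles: it sits inside (Anopheles,Escherichia).
Tracing Castanea: it sits inside ((Homo,Martes),Castanea).
The smallest clade enclosing both is the whole tree (their MRCA is the root), so the answer is all 16 tips in alphabetical order.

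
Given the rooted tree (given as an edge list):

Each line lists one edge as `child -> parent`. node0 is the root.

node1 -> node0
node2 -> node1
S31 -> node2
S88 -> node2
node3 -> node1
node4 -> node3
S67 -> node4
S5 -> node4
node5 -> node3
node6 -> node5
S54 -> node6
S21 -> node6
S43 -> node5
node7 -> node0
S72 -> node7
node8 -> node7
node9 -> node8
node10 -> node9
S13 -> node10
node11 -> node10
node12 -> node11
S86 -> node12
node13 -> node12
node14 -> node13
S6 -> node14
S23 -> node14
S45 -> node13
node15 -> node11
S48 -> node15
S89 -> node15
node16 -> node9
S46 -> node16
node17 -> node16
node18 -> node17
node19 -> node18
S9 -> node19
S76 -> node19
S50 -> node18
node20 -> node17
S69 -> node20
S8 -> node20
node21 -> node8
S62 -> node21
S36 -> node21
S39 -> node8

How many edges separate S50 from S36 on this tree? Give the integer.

The MRCA of S50 and S36 is the node subtending (((S13,((S86,((S6,S23),S45)),(S48,S89))),(S46,(((S9,S76),S50),(S69,S8)))),(S62,S36),S39).
From S50 up to that node: 5 branches. From S36 up to the same node: 2 branches. Total: 5 + 2 = 7.

7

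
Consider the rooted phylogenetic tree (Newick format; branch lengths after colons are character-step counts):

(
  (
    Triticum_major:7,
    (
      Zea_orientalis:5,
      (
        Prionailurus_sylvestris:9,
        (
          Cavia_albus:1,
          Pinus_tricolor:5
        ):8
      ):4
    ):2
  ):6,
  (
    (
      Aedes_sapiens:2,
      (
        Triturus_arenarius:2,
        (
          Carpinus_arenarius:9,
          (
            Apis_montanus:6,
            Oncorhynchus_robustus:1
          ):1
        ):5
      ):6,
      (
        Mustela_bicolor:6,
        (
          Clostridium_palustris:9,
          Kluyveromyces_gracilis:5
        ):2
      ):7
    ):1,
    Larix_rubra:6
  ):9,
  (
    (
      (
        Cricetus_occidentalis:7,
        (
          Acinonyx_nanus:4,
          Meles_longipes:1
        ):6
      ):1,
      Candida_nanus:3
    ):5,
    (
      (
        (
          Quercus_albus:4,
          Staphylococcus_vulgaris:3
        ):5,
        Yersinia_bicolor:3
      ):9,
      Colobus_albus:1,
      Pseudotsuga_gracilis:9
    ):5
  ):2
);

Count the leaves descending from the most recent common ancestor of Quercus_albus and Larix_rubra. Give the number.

The MRCA of Quercus_albus and Larix_rubra is the root, so the clade is the entire tree.
That clade contains 23 terminal taxa: Acinonyx_nanus, Aedes_sapiens, Apis_montanus, Candida_nanus, Carpinus_arenarius, Cavia_albus, Clostridium_palustris, Colobus_albus, Cricetus_occidentalis, Kluyveromyces_gracilis, Larix_rubra, Meles_longipes, Mustela_bicolor, Oncorhynchus_robustus, Pinus_tricolor, Prionailurus_sylvestris, Pseudotsuga_gracilis, Quercus_albus, Staphylococcus_vulgaris, Triticum_major, Triturus_arenarius, Yersinia_bicolor, Zea_orientalis.

23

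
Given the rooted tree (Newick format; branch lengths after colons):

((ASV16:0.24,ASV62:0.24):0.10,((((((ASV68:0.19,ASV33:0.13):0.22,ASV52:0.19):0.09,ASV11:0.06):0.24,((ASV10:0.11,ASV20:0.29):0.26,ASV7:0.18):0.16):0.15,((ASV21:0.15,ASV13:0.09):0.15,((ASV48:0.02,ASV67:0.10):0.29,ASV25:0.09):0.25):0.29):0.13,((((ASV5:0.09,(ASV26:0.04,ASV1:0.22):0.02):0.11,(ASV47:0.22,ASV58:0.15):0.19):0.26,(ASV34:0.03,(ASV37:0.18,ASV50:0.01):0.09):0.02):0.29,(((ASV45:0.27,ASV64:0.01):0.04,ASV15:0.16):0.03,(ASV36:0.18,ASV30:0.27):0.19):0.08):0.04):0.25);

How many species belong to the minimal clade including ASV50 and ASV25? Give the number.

The MRCA of ASV50 and ASV25 is the node subtending ((((((ASV68,ASV33),ASV52),ASV11),((ASV10,ASV20),ASV7)),((ASV21,ASV13),((ASV48,ASV67),ASV25))),((((ASV5,(ASV26,ASV1)),(ASV47,ASV58)),(ASV34,(ASV37,ASV50))),(((ASV45,ASV64),ASV15),(ASV36,ASV30)))).
That clade contains 25 terminal taxa: ASV1, ASV10, ASV11, ASV13, ASV15, ASV20, ASV21, ASV25, ASV26, ASV30, ASV33, ASV34, ASV36, ASV37, ASV45, ASV47, ASV48, ASV5, ASV50, ASV52, ASV58, ASV64, ASV67, ASV68, ASV7.

25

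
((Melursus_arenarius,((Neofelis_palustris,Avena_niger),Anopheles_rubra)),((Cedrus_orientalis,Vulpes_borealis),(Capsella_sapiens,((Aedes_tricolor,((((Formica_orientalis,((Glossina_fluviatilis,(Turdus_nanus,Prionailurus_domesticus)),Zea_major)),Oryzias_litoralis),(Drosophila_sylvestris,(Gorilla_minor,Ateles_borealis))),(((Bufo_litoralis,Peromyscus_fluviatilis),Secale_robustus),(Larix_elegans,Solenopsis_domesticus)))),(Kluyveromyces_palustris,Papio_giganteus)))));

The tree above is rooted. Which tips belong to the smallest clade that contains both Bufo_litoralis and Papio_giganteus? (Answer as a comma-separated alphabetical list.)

Tracing Bufo_litoralis: it sits inside (Bufo_litoralis,Peromyscus_fluviatilis).
Tracing Papio_giganteus: it sits inside (Kluyveromyces_palustris,Papio_giganteus).
The smallest clade enclosing both is ((Aedes_tricolor,((((Formica_orientalis,((Glossina_fluviatilis,(Turdus_nanus,Prionailurus_domesticus)),Zea_major)),Oryzias_litoralis),(Drosophila_sylvestris,(Gorilla_minor,Ateles_borealis))),(((Bufo_litoralis,Peromyscus_fluviatilis),Secale_robustus),(Larix_elegans,Solenopsis_domesticus)))),(Kluyveromyces_palustris,Papio_giganteus)); the answer is its 17 terminal taxa in alphabetical order.

Aedes_tricolor, Ateles_borealis, Bufo_litoralis, Drosophila_sylvestris, Formica_orientalis, Glossina_fluviatilis, Gorilla_minor, Kluyveromyces_palustris, Larix_elegans, Oryzias_litoralis, Papio_giganteus, Peromyscus_fluviatilis, Prionailurus_domesticus, Secale_robustus, Solenopsis_domesticus, Turdus_nanus, Zea_major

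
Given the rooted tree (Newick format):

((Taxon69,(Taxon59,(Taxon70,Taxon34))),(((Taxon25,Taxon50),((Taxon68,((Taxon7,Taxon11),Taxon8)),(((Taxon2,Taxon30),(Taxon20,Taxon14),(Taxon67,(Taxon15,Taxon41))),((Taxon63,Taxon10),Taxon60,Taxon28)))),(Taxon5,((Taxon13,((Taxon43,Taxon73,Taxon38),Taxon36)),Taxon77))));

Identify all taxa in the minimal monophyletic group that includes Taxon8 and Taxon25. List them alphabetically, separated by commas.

Taxon10, Taxon11, Taxon14, Taxon15, Taxon2, Taxon20, Taxon25, Taxon28, Taxon30, Taxon41, Taxon50, Taxon60, Taxon63, Taxon67, Taxon68, Taxon7, Taxon8

Tracing Taxon8: it sits inside ((Taxon7,Taxon11),Taxon8).
Tracing Taxon25: it sits inside (Taxon25,Taxon50).
The smallest clade enclosing both is ((Taxon25,Taxon50),((Taxon68,((Taxon7,Taxon11),Taxon8)),(((Taxon2,Taxon30),(Taxon20,Taxon14),(Taxon67,(Taxon15,Taxon41))),((Taxon63,Taxon10),Taxon60,Taxon28)))); the answer is its 17 terminal taxa in alphabetical order.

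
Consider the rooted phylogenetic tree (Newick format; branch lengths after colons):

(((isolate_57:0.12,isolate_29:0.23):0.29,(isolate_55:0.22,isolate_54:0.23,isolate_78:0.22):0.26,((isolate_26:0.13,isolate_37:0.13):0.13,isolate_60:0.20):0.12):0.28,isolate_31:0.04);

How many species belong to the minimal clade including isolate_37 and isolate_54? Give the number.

The MRCA of isolate_37 and isolate_54 is the node subtending ((isolate_57,isolate_29),(isolate_55,isolate_54,isolate_78),((isolate_26,isolate_37),isolate_60)).
That clade contains 8 terminal taxa: isolate_26, isolate_29, isolate_37, isolate_54, isolate_55, isolate_57, isolate_60, isolate_78.

8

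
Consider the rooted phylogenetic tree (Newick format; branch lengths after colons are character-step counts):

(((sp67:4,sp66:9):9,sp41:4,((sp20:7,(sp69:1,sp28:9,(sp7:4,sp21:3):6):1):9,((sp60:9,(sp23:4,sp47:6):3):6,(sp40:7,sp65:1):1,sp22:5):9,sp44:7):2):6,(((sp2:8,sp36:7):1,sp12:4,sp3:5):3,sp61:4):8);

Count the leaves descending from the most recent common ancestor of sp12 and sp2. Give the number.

4

The MRCA of sp12 and sp2 is the node subtending ((sp2,sp36),sp12,sp3).
That clade contains 4 terminal taxa: sp12, sp2, sp3, sp36.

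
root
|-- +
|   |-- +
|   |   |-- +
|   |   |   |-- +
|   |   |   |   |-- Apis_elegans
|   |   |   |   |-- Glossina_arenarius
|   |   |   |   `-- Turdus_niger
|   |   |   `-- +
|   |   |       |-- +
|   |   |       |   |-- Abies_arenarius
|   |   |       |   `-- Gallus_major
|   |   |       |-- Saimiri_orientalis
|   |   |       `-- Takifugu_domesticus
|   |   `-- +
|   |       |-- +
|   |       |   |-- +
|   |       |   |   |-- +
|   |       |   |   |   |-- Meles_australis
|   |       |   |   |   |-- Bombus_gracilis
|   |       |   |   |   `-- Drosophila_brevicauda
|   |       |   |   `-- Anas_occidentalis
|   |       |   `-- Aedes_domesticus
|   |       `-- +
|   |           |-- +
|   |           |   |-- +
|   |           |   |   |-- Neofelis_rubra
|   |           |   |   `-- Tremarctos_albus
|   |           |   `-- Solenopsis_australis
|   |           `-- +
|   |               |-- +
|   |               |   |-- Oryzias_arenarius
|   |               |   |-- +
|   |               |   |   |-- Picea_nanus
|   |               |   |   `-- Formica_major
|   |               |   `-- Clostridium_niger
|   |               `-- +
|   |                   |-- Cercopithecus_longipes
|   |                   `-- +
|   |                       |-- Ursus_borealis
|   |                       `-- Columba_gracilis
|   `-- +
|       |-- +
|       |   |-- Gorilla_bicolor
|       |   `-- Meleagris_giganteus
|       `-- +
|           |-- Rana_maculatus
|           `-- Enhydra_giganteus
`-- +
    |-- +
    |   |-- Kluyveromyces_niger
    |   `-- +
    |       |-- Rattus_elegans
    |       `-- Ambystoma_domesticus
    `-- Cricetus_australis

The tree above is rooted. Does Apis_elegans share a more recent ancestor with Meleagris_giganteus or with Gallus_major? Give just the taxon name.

Gallus_major

The MRCA of Apis_elegans and Gallus_major subtends ((Apis_elegans,Glossina_arenarius,Turdus_niger),((Abies_arenarius,Gallus_major),Saimiri_orientalis,Takifugu_domesticus)) (7 taxa).
The MRCA of Apis_elegans and Meleagris_giganteus subtends ((((Apis_elegans,Glossina_arenarius,Turdus_niger),((Abies_arenarius,Gallus_major),Saimiri_orientalis,Takifugu_domesticus)),((((Meles_australis,Bombus_gracilis,Drosophila_brevicauda),Anas_occidentalis),Aedes_domesticus),(((Neofelis_rubra,Tremarctos_albus),Solenopsis_australis),((Oryzias_arenarius,(Picea_nanus,Formica_major),Clostridium_niger),(Cercopithecus_longipes,(Ursus_borealis,Columba_gracilis)))))),((Gorilla_bicolor,Meleagris_giganteus),(Rana_maculatus,Enhydra_giganteus))) (26 taxa).
The first is nested inside the second, so Apis_elegans shares a more recent common ancestor with Gallus_major.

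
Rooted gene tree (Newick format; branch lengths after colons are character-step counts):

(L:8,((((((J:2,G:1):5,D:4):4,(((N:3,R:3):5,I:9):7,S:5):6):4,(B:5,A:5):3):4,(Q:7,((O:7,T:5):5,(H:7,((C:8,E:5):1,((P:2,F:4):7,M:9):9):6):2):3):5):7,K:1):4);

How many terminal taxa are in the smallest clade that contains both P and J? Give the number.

The MRCA of P and J is the node subtending (((((J,G),D),(((N,R),I),S)),(B,A)),(Q,((O,T),(H,((C,E),((P,F),M)))))).
That clade contains 18 terminal taxa: A, B, C, D, E, F, G, H, I, J, M, N, O, P, Q, R, S, T.

18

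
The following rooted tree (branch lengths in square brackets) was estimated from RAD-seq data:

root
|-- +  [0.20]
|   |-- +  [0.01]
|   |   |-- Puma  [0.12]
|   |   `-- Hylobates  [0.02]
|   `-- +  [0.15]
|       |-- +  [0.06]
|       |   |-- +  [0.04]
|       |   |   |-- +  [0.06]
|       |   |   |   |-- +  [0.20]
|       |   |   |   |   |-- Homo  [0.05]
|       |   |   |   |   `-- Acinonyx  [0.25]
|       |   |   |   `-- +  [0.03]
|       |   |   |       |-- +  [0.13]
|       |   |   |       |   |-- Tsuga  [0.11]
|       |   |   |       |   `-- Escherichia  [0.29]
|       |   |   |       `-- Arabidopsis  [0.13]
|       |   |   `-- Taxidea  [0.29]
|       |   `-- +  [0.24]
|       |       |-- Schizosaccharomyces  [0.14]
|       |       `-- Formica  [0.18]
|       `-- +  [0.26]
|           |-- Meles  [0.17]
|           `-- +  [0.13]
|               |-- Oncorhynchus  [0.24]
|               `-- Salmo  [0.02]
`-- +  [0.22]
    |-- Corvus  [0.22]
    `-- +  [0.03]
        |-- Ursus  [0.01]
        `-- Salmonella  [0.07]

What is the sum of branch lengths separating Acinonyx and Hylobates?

0.79

The path runs Acinonyx → … → MRCA → … → Hylobates; the MRCA is the node subtending ((Puma,Hylobates),(((((Homo,Acinonyx),((Tsuga,Escherichia),Arabidopsis)),Taxidea),(Schizosaccharomyces,Formica)),(Meles,(Oncorhynchus,Salmo)))).
Branch lengths along that path: 0.25 + 0.20 + 0.06 + 0.04 + 0.06 + 0.15 + 0.01 + 0.02 = 0.79.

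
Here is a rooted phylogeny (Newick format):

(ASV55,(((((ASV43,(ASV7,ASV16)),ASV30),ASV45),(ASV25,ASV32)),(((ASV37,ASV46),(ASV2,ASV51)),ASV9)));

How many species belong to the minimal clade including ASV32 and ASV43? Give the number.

The MRCA of ASV32 and ASV43 is the node subtending ((((ASV43,(ASV7,ASV16)),ASV30),ASV45),(ASV25,ASV32)).
That clade contains 7 terminal taxa: ASV16, ASV25, ASV30, ASV32, ASV43, ASV45, ASV7.

7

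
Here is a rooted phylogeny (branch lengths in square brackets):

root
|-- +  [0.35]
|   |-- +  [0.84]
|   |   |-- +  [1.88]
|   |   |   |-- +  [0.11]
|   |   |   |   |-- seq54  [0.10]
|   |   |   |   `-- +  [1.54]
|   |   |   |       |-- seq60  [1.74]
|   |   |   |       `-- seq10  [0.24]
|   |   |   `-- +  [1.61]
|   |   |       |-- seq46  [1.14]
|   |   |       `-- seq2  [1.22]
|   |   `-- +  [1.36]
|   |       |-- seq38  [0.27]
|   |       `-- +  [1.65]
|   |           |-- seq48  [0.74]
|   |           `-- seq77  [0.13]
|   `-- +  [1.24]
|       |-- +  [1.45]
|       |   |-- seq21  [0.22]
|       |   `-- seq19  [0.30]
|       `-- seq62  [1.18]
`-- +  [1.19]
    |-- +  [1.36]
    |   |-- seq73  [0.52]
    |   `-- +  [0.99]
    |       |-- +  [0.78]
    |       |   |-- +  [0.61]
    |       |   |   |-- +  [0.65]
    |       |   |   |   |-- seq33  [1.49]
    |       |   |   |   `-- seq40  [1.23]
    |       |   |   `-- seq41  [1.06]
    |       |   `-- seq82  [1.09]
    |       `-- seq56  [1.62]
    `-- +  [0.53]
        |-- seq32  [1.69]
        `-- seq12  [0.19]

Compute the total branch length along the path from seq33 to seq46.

The path runs seq33 → … → MRCA → … → seq46; the MRCA is the root of the tree.
Branch lengths along that path: 1.49 + 0.65 + 0.61 + 0.78 + 0.99 + 1.36 + 1.19 + 0.35 + 0.84 + 1.88 + 1.61 + 1.14 = 12.89.

12.89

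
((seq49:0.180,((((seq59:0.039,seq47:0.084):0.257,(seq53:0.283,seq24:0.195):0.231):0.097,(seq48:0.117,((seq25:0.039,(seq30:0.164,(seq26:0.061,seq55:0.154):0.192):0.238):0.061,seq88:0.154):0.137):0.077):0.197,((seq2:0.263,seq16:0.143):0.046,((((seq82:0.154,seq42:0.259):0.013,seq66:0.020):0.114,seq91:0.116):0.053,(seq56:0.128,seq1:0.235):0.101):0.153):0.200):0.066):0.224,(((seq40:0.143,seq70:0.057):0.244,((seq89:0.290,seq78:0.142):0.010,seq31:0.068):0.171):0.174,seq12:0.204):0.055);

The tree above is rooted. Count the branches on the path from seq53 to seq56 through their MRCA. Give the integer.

The MRCA of seq53 and seq56 is the node subtending ((((seq59,seq47),(seq53,seq24)),(seq48,((seq25,(seq30,(seq26,seq55))),seq88))),((seq2,seq16),((((seq82,seq42),seq66),seq91),(seq56,seq1)))).
From seq53 up to that node: 4 branches. From seq56 up to the same node: 4 branches. Total: 4 + 4 = 8.

8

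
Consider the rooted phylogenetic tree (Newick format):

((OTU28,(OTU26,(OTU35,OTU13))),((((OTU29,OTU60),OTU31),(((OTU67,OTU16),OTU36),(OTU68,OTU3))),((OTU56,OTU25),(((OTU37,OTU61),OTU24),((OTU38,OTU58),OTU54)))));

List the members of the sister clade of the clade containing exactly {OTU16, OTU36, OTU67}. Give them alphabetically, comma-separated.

OTU3, OTU68

The clade containing exactly {OTU16, OTU36, OTU67} attaches to the tree at the node subtending (((OTU67,OTU16),OTU36),(OTU68,OTU3)).
The other lineage descending from that same node — the sister group — is (OTU68,OTU3); its 2 tips in alphabetical order are the answer.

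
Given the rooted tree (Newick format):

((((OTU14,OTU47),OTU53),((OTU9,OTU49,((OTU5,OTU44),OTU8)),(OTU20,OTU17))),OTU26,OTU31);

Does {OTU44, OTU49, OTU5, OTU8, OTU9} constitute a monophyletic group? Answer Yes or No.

Yes

The most recent common ancestor of these taxa subtends (OTU9,OTU49,((OTU5,OTU44),OTU8)).
That clade has exactly 5 tips — every listed taxon and nothing else — so the group is monophyletic.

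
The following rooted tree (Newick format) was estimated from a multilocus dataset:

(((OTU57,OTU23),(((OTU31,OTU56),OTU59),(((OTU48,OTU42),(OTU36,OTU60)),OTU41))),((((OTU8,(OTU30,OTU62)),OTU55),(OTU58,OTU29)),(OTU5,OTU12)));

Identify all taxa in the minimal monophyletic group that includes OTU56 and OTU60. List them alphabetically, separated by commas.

OTU31, OTU36, OTU41, OTU42, OTU48, OTU56, OTU59, OTU60

Tracing OTU56: it sits inside (OTU31,OTU56).
Tracing OTU60: it sits inside (OTU36,OTU60).
The smallest clade enclosing both is (((OTU31,OTU56),OTU59),(((OTU48,OTU42),(OTU36,OTU60)),OTU41)); the answer is its 8 terminal taxa in alphabetical order.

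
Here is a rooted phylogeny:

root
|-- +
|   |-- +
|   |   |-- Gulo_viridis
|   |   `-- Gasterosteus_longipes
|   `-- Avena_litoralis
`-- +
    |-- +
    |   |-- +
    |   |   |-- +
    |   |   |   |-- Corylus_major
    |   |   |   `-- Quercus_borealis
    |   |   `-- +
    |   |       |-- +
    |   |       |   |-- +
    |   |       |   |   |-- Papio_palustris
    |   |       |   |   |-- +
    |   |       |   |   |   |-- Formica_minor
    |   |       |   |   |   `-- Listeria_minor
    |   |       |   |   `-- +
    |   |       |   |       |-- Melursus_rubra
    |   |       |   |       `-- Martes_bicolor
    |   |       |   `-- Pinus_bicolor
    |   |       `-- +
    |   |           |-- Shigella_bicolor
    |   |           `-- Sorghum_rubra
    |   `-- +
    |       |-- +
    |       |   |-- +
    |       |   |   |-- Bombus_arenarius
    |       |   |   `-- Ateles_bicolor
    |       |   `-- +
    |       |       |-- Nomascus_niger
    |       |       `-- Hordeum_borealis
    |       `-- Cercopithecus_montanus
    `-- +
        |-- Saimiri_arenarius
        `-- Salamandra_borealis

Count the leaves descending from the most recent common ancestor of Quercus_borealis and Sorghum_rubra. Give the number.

10

The MRCA of Quercus_borealis and Sorghum_rubra is the node subtending ((Corylus_major,Quercus_borealis),(((Papio_palustris,(Formica_minor,Listeria_minor),(Melursus_rubra,Martes_bicolor)),Pinus_bicolor),(Shigella_bicolor,Sorghum_rubra))).
That clade contains 10 terminal taxa: Corylus_major, Formica_minor, Listeria_minor, Martes_bicolor, Melursus_rubra, Papio_palustris, Pinus_bicolor, Quercus_borealis, Shigella_bicolor, Sorghum_rubra.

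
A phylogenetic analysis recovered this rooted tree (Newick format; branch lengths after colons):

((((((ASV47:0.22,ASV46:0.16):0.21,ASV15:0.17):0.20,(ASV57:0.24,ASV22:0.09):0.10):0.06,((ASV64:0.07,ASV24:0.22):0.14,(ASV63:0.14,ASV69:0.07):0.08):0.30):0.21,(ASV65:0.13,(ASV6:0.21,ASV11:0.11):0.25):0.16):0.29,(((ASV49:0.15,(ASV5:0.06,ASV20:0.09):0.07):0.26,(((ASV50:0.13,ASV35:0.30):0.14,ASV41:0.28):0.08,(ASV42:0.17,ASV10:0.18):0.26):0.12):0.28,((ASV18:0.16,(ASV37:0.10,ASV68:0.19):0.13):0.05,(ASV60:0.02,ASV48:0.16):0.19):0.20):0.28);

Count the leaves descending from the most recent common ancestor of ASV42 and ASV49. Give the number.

8

The MRCA of ASV42 and ASV49 is the node subtending ((ASV49,(ASV5,ASV20)),(((ASV50,ASV35),ASV41),(ASV42,ASV10))).
That clade contains 8 terminal taxa: ASV10, ASV20, ASV35, ASV41, ASV42, ASV49, ASV5, ASV50.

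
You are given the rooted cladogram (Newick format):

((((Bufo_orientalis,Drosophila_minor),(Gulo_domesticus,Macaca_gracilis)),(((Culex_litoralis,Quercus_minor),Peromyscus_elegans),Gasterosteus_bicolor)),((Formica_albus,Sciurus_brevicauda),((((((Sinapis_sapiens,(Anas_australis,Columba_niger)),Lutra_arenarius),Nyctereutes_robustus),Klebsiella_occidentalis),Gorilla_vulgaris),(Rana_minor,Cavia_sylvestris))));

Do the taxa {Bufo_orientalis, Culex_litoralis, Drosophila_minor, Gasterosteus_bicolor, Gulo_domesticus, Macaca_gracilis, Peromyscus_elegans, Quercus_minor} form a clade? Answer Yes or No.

The most recent common ancestor of these taxa subtends (((Bufo_orientalis,Drosophila_minor),(Gulo_domesticus,Macaca_gracilis)),(((Culex_litoralis,Quercus_minor),Peromyscus_elegans),Gasterosteus_bicolor)).
That clade has exactly 8 tips — every listed taxon and nothing else — so the group is monophyletic.

Yes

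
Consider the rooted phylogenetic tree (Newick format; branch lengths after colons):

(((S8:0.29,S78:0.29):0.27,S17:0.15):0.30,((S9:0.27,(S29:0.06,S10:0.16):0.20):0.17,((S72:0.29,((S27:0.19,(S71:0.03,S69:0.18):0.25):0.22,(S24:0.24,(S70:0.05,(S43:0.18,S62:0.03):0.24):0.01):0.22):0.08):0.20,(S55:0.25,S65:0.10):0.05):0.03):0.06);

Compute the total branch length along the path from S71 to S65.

0.93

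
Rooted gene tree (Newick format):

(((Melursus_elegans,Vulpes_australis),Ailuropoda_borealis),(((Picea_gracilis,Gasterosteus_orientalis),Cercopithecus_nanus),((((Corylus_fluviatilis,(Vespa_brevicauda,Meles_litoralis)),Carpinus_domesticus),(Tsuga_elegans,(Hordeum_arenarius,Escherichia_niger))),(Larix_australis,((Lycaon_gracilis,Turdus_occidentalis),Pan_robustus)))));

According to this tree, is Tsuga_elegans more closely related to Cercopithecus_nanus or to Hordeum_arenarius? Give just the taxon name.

Hordeum_arenarius

The MRCA of Tsuga_elegans and Hordeum_arenarius subtends (Tsuga_elegans,(Hordeum_arenarius,Escherichia_niger)) (3 taxa).
The MRCA of Tsuga_elegans and Cercopithecus_nanus subtends (((Picea_gracilis,Gasterosteus_orientalis),Cercopithecus_nanus),((((Corylus_fluviatilis,(Vespa_brevicauda,Meles_litoralis)),Carpinus_domesticus),(Tsuga_elegans,(Hordeum_arenarius,Escherichia_niger))),(Larix_australis,((Lycaon_gracilis,Turdus_occidentalis),Pan_robustus)))) (14 taxa).
The first is nested inside the second, so Tsuga_elegans shares a more recent common ancestor with Hordeum_arenarius.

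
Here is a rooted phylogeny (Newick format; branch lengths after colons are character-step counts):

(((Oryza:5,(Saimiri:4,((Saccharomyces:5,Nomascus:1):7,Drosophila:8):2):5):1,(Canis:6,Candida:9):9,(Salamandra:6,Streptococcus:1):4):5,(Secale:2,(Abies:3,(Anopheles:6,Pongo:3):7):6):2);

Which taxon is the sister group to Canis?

Candida

Canis attaches to the tree at the node subtending (Canis,Candida).
The other lineage descending from that same node — the sister group — is the single tip Candida.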